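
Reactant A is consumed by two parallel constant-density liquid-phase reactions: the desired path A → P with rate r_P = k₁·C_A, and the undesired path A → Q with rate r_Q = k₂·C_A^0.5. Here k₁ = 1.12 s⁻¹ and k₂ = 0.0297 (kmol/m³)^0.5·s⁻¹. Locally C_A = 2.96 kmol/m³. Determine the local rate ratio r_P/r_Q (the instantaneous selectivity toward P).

S_{P/Q} = r_P/r_Q = (k₁·C_A)/(k₂·C_A^0.5) = (k₁/k₂)·C_A^0.5.
= (1.12×2.960) / (0.0297×2.960^0.5) = 3.315/0.05110 = 64.9.
Since the desired path is higher order in A, keeping C_A high (PFR or concentrated feed) favours P.

64.9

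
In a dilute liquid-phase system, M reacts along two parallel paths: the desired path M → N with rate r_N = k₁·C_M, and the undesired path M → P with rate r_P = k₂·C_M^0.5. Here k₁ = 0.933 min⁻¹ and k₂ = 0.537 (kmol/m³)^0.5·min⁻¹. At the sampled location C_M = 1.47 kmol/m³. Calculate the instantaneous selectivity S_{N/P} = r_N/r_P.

2.11

S_{N/P} = r_N/r_P = (k₁·C_M)/(k₂·C_M^0.5) = (k₁/k₂)·C_M^0.5.
= (0.933×1.470) / (0.537×1.470^0.5) = 1.372/0.6511 = 2.11.
Since the desired path is higher order in M, keeping C_M high (PFR or concentrated feed) favours N.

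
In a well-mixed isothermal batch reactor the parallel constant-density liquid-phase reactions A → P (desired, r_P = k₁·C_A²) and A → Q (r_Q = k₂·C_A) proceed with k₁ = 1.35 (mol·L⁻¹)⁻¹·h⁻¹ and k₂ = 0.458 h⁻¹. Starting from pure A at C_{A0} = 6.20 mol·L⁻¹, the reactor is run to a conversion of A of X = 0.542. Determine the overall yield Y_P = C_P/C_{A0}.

C_A = C_{A0}(1−X) = 2.840 mol·L⁻¹.
Along a PFR/batch, dC_Q/dC_A = −r_Q/(r_P+r_Q) = −k₂/(k₂+k₁·C_A).
Integrating from C_{A0} to C_A: C_Q = (0.458/1.35)·ln[(0.458+1.35·6.20)/(0.458+1.35·2.84)] = 0.3393·ln(8.828/4.291) = 0.2447 mol·L⁻¹.
Then C_P = (C_{A0}−C_A) − C_Q = 3.360 − 0.2447 = 3.116 mol·L⁻¹.
Y_P = C_P/C_{A0} = 3.116/6.20 = 0.503.

0.503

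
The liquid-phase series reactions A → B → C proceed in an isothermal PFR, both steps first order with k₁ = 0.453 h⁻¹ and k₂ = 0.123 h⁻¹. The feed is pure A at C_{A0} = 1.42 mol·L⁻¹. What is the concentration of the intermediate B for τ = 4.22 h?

0.872 mol·L⁻¹

Solving the coupled first-order balances gives C_B(τ) = [k₁/(k₂−k₁)]·C_{A0}·(e^(−k₁τ) − e^(−k₂τ)).
e^(−k₁τ) = e^(−0.453×4.22) = e^(−1.912) = 0.1478; e^(−k₂τ) = e^(−0.5191) = 0.5951.
C_B = 0.453×1.42/(0.123−0.453) × (0.1478−0.5951) = (-1.949)×(-0.4472) = 0.8718 mol·L⁻¹.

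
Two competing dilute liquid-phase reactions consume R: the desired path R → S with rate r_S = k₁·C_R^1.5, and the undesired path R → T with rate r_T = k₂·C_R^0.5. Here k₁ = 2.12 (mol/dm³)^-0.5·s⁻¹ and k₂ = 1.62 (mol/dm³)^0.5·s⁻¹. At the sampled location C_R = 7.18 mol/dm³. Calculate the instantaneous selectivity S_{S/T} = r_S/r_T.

9.40

S_{S/T} = r_S/r_T = (k₁·C_R^1.5)/(k₂·C_R^0.5) = (k₁/k₂)·C_R.
= (2.12×7.180^1.5) / (1.62×7.180^0.5) = 40.79/4.341 = 9.40.
Since the desired path is higher order in R, keeping C_R high (PFR or concentrated feed) favours S.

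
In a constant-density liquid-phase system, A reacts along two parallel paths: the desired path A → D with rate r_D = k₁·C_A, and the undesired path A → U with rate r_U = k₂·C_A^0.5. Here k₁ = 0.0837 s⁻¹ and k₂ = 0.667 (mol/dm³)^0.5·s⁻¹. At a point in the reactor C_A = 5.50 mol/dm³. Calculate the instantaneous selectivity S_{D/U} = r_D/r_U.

S_{D/U} = r_D/r_U = (k₁·C_A)/(k₂·C_A^0.5) = (k₁/k₂)·C_A^0.5.
= (0.0837×5.500) / (0.667×5.500^0.5) = 0.4603/1.564 = 0.294.

0.294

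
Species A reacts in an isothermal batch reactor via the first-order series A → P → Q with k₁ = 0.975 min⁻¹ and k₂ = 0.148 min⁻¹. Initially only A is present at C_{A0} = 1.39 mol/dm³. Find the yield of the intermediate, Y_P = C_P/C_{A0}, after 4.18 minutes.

0.615

Solving the coupled first-order balances gives C_P(t) = [k₁/(k₂−k₁)]·C_{A0}·(e^(−k₁t) − e^(−k₂t)).
e^(−k₁t) = e^(−0.975×4.18) = e^(−4.075) = 0.01698; e^(−k₂t) = e^(−0.6186) = 0.5387.
C_P = 0.975×1.39/(0.148−0.975) × (0.01698−0.5387) = (-1.639)×(-0.5217) = 0.8549 mol/dm³.
Y_P = C_P/C_{A0} = 0.8549/1.39 = 0.615.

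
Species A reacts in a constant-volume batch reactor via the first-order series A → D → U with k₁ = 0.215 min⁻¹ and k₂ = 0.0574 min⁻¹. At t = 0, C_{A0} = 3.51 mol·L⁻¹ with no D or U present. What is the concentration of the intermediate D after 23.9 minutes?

The intermediate concentration in a first-order A→B→C sequence is C_D = k₁C_{A0}(e^(−k₁t) − e^(−k₂t))/(k₂−k₁).
e^(−k₁t) = e^(−0.215×23.9) = e^(−5.138) = 0.005866; e^(−k₂t) = e^(−1.372) = 0.2536.
C_D = 0.215×3.51/(0.0574−0.215) × (0.005866−0.2536) = (-4.788)×(-0.2478) = 1.186 mol·L⁻¹.

1.19 mol·L⁻¹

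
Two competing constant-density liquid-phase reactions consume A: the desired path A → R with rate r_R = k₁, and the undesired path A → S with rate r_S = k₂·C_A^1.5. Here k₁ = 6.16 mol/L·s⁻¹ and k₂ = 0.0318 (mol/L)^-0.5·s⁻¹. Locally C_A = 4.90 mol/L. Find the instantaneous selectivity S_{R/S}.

17.9

S_{R/S} = r_R/r_S = (k₁)/(k₂·C_A^1.5) = (k₁/k₂)·C_A^-1.5.
= (6.16) / (0.0318×4.900^1.5) = 6.160/0.3449 = 17.9.
The undesired path is higher order in A, so low C_A (CSTR or dilute feed) favours R.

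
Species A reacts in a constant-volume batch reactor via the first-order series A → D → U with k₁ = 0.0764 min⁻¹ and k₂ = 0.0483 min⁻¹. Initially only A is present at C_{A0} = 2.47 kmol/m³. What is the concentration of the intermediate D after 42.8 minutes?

The intermediate concentration in a first-order A→B→C sequence is C_D = k₁C_{A0}(e^(−k₁t) − e^(−k₂t))/(k₂−k₁).
e^(−k₁t) = e^(−0.0764×42.8) = e^(−3.270) = 0.03801; e^(−k₂t) = e^(−2.067) = 0.1265.
C_D = 0.0764×2.47/(0.0483−0.0764) × (0.03801−0.1265) = (-6.716)×(-0.08853) = 0.5945 kmol/m³.

0.594 kmol/m³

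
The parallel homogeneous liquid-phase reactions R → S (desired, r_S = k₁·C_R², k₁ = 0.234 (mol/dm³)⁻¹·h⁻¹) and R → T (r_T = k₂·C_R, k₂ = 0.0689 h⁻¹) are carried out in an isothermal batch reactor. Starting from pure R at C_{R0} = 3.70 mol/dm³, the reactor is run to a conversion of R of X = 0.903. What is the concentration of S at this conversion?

C_R = C_{R0}(1−X) = 0.3589 mol/dm³.
Along a PFR/batch, dC_T/dC_R = −r_T/(r_S+r_T) = −k₂/(k₂+k₁·C_R).
Integrating from C_{R0} to C_R: C_T = (0.0689/0.234)·ln[(0.0689+0.234·3.70)/(0.0689+0.234·0.359)] = 0.2944·ln(0.9347/0.1529) = 0.5331 mol/dm³.
Then C_S = (C_{R0}−C_R) − C_T = 3.341 − 0.5331 = 2.808 mol/dm³.

2.81 mol/dm³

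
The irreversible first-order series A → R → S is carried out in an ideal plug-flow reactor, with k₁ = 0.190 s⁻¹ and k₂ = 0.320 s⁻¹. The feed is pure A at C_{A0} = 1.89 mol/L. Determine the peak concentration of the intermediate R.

0.524 mol/L

Evaluating C_R at τ_opt = ln(k₂/k₁)/(k₂−k₁) gives C_{R,max}/C_{A0} = (k₁/k₂)^[k₂/(k₂−k₁)].
= (0.190/0.320)^(0.320/(0.320−0.190)) = (0.5938)^(2.462) = 0.2772.
C_{R,max} = 0.2772×1.89 = 0.524 mol/L.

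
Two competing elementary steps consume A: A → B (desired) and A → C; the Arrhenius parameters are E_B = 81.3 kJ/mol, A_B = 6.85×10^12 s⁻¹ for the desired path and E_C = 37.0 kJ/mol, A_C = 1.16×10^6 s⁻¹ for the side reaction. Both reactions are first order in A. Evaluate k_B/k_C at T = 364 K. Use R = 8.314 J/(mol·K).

With equal orders, S_{B/C} = k_B/k_C = (A_B/A_C)·exp[(E_C−E_B)/(RT)].
(E_C−E_B)/(RT) = (37.0−81.3)×10³/(8.314×364) = -44300/3026 = -14.64.
k_B/k_C = (6.85×10^12/1.16×10^6)·exp(-14.64) = 5.905×10^6 × 4.392×10^-7 = 2.59.

2.59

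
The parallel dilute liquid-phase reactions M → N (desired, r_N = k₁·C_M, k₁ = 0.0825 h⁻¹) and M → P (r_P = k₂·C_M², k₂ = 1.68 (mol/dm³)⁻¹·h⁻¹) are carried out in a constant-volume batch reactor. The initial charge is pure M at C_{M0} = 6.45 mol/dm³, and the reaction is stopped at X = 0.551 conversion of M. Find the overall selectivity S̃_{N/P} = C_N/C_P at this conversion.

0.0111

C_M = C_{M0}(1−X) = 2.896 mol/dm³.
Along a PFR/batch, dC_N/dC_M = −r_N/(r_N+r_P) = −k₁/(k₁+k₂·C_M).
Integrating from C_{M0} to C_M: C_N = (0.0825/1.68)·ln[(0.0825+1.68·6.45)/(0.0825+1.68·2.90)] = 0.04911·ln(10.92/4.948) = 0.03887 mol/dm³.
C_P = (C_{M0}−C_M)−C_N = 3.515 mol/dm³; S̃_{N/P} = 0.03887/3.515 = 0.0111.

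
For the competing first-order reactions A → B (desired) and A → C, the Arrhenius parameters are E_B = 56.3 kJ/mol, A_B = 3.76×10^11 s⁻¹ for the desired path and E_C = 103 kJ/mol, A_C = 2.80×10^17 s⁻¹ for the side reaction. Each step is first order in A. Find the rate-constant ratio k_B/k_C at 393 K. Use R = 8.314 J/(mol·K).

2.16

Since both paths have the same order in A, the concentration cancels and S_{B/C} = k_B/k_C = (A_B/A_C)·exp[(E_C−E_B)/(RT)].
(E_C−E_B)/(RT) = (103−56.3)×10³/(8.314×393) = 46700/3267 = 14.29.
k_B/k_C = (3.76×10^11/2.80×10^17)·exp(14.29) = 1.343×10^-6 × 1.612×10^6 = 2.16.
Since E_B < E_C, lowering the temperature improves selectivity toward B.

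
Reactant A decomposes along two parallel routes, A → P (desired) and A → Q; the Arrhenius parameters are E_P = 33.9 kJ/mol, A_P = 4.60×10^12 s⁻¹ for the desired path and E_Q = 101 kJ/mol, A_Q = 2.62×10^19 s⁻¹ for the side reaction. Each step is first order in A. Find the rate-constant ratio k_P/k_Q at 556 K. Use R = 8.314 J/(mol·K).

Since both paths have the same order in A, the concentration cancels and S_{P/Q} = k_P/k_Q = (A_P/A_Q)·exp[(E_Q−E_P)/(RT)].
(E_Q−E_P)/(RT) = (101−33.9)×10³/(8.314×556) = 67100/4623 = 14.52.
k_P/k_Q = (4.60×10^12/2.62×10^19)·exp(14.52) = 1.756×10^-7 × 2.014×10^6 = 0.354.
Since E_P < E_Q, lowering the temperature improves selectivity toward P.

0.354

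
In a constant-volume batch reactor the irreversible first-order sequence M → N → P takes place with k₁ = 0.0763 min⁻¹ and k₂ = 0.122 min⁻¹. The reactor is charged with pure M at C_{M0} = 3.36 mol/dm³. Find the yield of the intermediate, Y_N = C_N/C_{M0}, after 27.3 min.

Solving the coupled first-order balances gives C_N(t) = [k₁/(k₂−k₁)]·C_{M0}·(e^(−k₁t) − e^(−k₂t)).
e^(−k₁t) = e^(−0.0763×27.3) = e^(−2.083) = 0.1246; e^(−k₂t) = e^(−3.331) = 0.03577.
C_N = 0.0763×3.36/(0.122−0.0763) × (0.1246−0.03577) = 5.610×0.08879 = 0.4981 mol/dm³.
Y_N = C_N/C_{M0} = 0.4981/3.36 = 0.148.

0.148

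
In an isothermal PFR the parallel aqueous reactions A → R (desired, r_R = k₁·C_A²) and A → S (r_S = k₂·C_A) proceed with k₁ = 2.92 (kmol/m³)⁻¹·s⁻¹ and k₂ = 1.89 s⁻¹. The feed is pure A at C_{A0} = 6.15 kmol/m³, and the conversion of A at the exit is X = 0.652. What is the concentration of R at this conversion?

C_A = C_{A0}(1−X) = 2.140 kmol/m³.
Along a PFR/batch, dC_S/dC_A = −r_S/(r_R+r_S) = −k₂/(k₂+k₁·C_A).
Integrating from C_{A0} to C_A: C_S = (1.89/2.92)·ln[(1.89+2.92·6.15)/(1.89+2.92·2.14)] = 0.6473·ln(19.85/8.139) = 0.5770 kmol/m³.
Then C_R = (C_{A0}−C_A) − C_S = 4.010 − 0.5770 = 3.433 kmol/m³.

3.43 kmol/m³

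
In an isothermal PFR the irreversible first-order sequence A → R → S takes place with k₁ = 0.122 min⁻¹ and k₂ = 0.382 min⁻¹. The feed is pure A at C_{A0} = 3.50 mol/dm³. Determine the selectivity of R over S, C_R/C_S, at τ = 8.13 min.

For first-order series with pure A initially, C_R(τ) = k₁C_{A0}/(k₂−k₁)·(e^(−k₁τ) − e^(−k₂τ)).
e^(−k₁τ) = e^(−0.122×8.13) = e^(−0.9919) = 0.3709; e^(−k₂τ) = e^(−3.106) = 0.04479.
C_R = 0.122×3.50/(0.382−0.122) × (0.3709−0.04479) = 1.642×0.3261 = 0.5355 mol/dm³.
C_A = C_{A0}e^(−k₁τ) = 1.298 mol/dm³, so C_S = C_{A0}−C_A−C_R = 1.666 mol/dm³; C_R/C_S = 0.321.

0.321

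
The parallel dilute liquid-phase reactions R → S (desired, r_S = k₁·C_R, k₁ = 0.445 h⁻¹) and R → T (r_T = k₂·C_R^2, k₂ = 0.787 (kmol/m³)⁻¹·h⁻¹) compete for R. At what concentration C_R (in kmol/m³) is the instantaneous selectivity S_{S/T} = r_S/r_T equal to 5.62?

0.101 kmol/m³

S_{S/T} = (k₁/k₂)·C_R⁻¹ ⇒ C_R = (S·k₂/k₁)^(-1).
= (5.62×0.787/0.445)^(-1) = (9.939)^(-1) = 0.101 kmol/m³.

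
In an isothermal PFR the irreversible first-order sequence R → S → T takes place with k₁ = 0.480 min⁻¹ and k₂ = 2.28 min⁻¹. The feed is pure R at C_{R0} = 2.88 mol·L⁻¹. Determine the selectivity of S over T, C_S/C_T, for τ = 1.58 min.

Solving the coupled first-order balances gives C_S(τ) = [k₁/(k₂−k₁)]·C_{R0}·(e^(−k₁τ) − e^(−k₂τ)).
e^(−k₁τ) = e^(−0.480×1.58) = e^(−0.7584) = 0.4684; e^(−k₂τ) = e^(−3.602) = 0.02726.
C_S = 0.480×2.88/(2.28−0.480) × (0.4684−0.02726) = 0.7680×0.4412 = 0.3388 mol·L⁻¹.
C_R = C_{R0}e^(−k₁τ) = 1.349 mol·L⁻¹, so C_T = C_{R0}−C_R−C_S = 1.192 mol·L⁻¹; C_S/C_T = 0.284.

0.284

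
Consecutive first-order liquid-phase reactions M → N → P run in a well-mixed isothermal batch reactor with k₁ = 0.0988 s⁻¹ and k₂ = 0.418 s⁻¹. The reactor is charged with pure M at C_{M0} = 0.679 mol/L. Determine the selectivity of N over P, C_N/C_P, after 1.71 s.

2.42

The intermediate concentration in a first-order A→B→C sequence is C_N = k₁C_{M0}(e^(−k₁t) − e^(−k₂t))/(k₂−k₁).
e^(−k₁t) = e^(−0.0988×1.71) = e^(−0.1689) = 0.8446; e^(−k₂t) = e^(−0.7148) = 0.4893.
C_N = 0.0988×0.679/(0.418−0.0988) × (0.8446−0.4893) = 0.2102×0.3553 = 0.07466 mol/L.
C_M = C_{M0}e^(−k₁t) = 0.5735 mol/L, so C_P = C_{M0}−C_M−C_N = 0.03089 mol/L; C_N/C_P = 2.42.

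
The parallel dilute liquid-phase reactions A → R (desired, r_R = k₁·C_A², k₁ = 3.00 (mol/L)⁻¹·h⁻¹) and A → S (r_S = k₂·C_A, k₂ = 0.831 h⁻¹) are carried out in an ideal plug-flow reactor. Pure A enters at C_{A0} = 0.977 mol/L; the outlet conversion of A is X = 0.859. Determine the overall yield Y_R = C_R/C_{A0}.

0.545

C_A = C_{A0}(1−X) = 0.1378 mol/L.
Along a PFR/batch, dC_S/dC_A = −r_S/(r_R+r_S) = −k₂/(k₂+k₁·C_A).
Integrating from C_{A0} to C_A: C_S = (0.831/3.00)·ln[(0.831+3.00·0.977)/(0.831+3.00·0.138)] = 0.2770·ln(3.762/1.244) = 0.3065 mol/L.
Then C_R = (C_{A0}−C_A) − C_S = 0.8392 − 0.3065 = 0.5328 mol/L.
Y_R = C_R/C_{A0} = 0.5328/0.977 = 0.545.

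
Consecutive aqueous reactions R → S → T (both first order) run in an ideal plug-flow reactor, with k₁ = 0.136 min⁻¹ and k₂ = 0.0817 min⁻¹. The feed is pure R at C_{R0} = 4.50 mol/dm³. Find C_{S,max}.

2.09 mol/dm³

Evaluating C_S at τ_opt = ln(k₂/k₁)/(k₂−k₁) gives C_{S,max}/C_{R0} = (k₁/k₂)^[k₂/(k₂−k₁)].
= (0.136/0.0817)^(0.0817/(0.0817−0.136)) = (1.665)^(-1.505) = 0.4645.
C_{S,max} = 0.4645×4.50 = 2.09 mol/dm³.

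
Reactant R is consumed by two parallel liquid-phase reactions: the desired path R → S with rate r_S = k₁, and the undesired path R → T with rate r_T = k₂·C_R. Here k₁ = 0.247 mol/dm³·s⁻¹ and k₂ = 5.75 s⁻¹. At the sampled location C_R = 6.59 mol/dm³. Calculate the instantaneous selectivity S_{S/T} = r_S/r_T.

S_{S/T} = r_S/r_T = (k₁)/(k₂·C_R) = (k₁/k₂)·C_R⁻¹.
= (0.247) / (5.75×6.590) = 0.2470/37.89 = 0.00652.
The undesired path is higher order in R, so low C_R (CSTR or dilute feed) favours S.

0.00652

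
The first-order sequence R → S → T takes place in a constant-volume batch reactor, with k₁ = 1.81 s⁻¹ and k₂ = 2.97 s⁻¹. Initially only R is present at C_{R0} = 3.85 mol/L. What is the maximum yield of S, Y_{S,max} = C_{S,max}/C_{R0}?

For a first-order series the maximum intermediate yield is C_{S,max}/C_{R0} = (k₁/k₂)^[k₂/(k₂−k₁)].
= (1.81/2.97)^(2.97/(2.97−1.81)) = (0.6094)^(2.560) = 0.2814.

0.281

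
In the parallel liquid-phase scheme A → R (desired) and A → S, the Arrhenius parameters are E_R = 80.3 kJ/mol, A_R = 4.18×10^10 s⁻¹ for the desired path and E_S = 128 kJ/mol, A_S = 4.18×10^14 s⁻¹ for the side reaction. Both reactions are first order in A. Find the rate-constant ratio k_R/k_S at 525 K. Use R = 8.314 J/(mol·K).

5.57

Since both paths have the same order in A, the concentration cancels and S_{R/S} = k_R/k_S = (A_R/A_S)·exp[(E_S−E_R)/(RT)].
(E_S−E_R)/(RT) = (128−80.3)×10³/(8.314×525) = 47700/4365 = 10.93.
k_R/k_S = (4.18×10^10/4.18×10^14)·exp(10.93) = 1.000×10^-4 × 55726 = 5.57.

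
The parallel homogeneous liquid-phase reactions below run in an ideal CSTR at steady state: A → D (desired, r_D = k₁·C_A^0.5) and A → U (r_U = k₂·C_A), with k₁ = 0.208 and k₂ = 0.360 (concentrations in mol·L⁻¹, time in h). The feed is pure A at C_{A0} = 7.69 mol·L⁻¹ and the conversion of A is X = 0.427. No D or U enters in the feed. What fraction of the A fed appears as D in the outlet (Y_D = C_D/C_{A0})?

0.0922

Exit C_A = C_{A0}(1−X) = 7.69×0.573 = 4.406 mol·L⁻¹.
In a CSTR the entire volume is at exit conditions, so r_D = 0.208×4.406^0.5 = 0.4366 and r_U = 0.360×4.406 = 1.586.
Fraction of consumed A going to D: r_D/(r_D+r_U) = 0.2158.
C_D = 0.2158·C_{A0}·X = 0.2158×7.69×0.427 = 0.709 mol·L⁻¹; Y_D = C_D/C_{A0} = 0.0922.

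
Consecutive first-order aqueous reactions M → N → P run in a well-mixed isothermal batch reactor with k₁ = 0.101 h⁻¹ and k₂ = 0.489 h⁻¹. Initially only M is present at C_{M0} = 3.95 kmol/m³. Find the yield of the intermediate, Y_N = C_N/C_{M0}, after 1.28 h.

0.0895

The intermediate concentration in a first-order A→B→C sequence is C_N = k₁C_{M0}(e^(−k₁t) − e^(−k₂t))/(k₂−k₁).
e^(−k₁t) = e^(−0.101×1.28) = e^(−0.1293) = 0.8787; e^(−k₂t) = e^(−0.6259) = 0.5348.
C_N = 0.101×3.95/(0.489−0.101) × (0.8787−0.5348) = 1.028×0.3440 = 0.3537 kmol/m³.
Y_N = C_N/C_{M0} = 0.3537/3.95 = 0.0895.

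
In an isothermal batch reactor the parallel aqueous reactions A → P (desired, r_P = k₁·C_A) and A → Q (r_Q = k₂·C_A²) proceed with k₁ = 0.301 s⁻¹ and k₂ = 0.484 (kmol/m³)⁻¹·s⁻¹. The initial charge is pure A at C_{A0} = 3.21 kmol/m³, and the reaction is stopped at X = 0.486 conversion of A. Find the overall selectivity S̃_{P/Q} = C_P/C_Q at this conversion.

C_A = C_{A0}(1−X) = 1.650 kmol/m³.
Along a PFR/batch, dC_P/dC_A = −r_P/(r_P+r_Q) = −k₁/(k₁+k₂·C_A).
Integrating from C_{A0} to C_A: C_P = (0.301/0.484)·ln[(0.301+0.484·3.21)/(0.301+0.484·1.65)] = 0.6219·ln(1.855/1.100) = 0.3251 kmol/m³.
C_Q = (C_{A0}−C_A)−C_P = 1.235 kmol/m³; S̃_{P/Q} = 0.3251/1.235 = 0.263.

0.263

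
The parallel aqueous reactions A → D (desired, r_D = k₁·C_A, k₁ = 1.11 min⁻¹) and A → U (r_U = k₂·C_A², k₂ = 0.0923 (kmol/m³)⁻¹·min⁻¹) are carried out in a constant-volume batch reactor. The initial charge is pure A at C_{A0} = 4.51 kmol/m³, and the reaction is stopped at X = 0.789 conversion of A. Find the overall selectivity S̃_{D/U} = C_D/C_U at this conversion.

4.52

C_A = C_{A0}(1−X) = 0.9516 kmol/m³.
Along a PFR/batch, dC_D/dC_A = −r_D/(r_D+r_U) = −k₁/(k₁+k₂·C_A).
Integrating from C_{A0} to C_A: C_D = (1.11/0.0923)·ln[(1.11+0.0923·4.51)/(1.11+0.0923·0.952)] = 12.03·ln(1.526/1.198) = 2.914 kmol/m³.
C_U = (C_{A0}−C_A)−C_D = 0.6443 kmol/m³; S̃_{D/U} = 2.914/0.6443 = 4.52.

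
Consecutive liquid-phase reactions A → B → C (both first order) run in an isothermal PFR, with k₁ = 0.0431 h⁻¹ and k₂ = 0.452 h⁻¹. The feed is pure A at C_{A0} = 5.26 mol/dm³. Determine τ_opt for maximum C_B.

5.75 h

Setting dC_B/dτ = 0 gives τ_opt = ln(k₂/k₁)/(k₂−k₁).
= ln(0.452/0.0431)/(0.452−0.0431) = ln(10.49)/0.4089 = 2.350/0.4089 = 5.75 h.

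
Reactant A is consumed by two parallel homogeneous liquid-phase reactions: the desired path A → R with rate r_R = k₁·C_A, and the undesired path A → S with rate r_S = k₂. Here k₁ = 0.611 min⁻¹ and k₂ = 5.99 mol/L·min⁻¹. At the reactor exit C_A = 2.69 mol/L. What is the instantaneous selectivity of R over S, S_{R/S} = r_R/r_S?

0.274

S_{R/S} = r_R/r_S = (k₁·C_A)/(k₂) = (k₁/k₂)·C_A.
= (0.611×2.690) / (5.99) = 1.644/5.990 = 0.274.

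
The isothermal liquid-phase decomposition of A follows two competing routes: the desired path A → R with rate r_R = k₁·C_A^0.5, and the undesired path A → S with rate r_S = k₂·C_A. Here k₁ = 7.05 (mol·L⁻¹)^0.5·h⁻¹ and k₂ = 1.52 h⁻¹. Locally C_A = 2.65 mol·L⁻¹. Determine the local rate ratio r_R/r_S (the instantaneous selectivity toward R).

S_{R/S} = r_R/r_S = (k₁·C_A^0.5)/(k₂·C_A) = (k₁/k₂)·C_A^-0.5.
= (7.05×2.650^0.5) / (1.52×2.650) = 11.48/4.028 = 2.85.

2.85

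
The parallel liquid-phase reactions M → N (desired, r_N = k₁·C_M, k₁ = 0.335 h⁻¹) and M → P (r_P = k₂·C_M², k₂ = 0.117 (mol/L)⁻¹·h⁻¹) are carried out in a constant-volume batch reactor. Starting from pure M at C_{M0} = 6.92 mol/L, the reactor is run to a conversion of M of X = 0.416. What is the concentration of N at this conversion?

0.998 mol/L

C_M = C_{M0}(1−X) = 4.041 mol/L.
Along a PFR/batch, dC_N/dC_M = −r_N/(r_N+r_P) = −k₁/(k₁+k₂·C_M).
Integrating from C_{M0} to C_M: C_N = (0.335/0.117)·ln[(0.335+0.117·6.92)/(0.335+0.117·4.04)] = 2.863·ln(1.145/0.8078) = 0.9978 mol/L.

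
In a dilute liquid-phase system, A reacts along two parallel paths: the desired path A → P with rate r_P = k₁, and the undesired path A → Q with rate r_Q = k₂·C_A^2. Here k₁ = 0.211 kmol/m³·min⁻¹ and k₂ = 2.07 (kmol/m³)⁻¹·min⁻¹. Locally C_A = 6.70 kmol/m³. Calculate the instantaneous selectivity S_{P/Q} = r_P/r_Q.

0.00227

S_{P/Q} = r_P/r_Q = (k₁)/(k₂·C_A^2) = (k₁/k₂)·C_A^-2.
= (0.211) / (2.07×6.700^2) = 0.2110/92.92 = 0.00227.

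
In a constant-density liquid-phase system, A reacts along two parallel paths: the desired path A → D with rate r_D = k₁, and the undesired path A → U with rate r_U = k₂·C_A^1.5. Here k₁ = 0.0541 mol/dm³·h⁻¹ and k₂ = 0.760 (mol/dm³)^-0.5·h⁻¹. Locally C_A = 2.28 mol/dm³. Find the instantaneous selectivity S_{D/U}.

0.0207

S_{D/U} = r_D/r_U = (k₁)/(k₂·C_A^1.5) = (k₁/k₂)·C_A^-1.5.
= (0.0541) / (0.760×2.280^1.5) = 0.05410/2.616 = 0.0207.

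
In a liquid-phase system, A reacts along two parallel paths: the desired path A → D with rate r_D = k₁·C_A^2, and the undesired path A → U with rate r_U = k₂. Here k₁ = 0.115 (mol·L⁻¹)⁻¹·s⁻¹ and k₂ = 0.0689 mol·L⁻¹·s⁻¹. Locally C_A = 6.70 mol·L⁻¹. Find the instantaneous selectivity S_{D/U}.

74.9

S_{D/U} = r_D/r_U = (k₁·C_A^2)/(k₂) = (k₁/k₂)·C_A^2.
= (0.115×6.700^2) / (0.0689) = 5.162/0.06890 = 74.9.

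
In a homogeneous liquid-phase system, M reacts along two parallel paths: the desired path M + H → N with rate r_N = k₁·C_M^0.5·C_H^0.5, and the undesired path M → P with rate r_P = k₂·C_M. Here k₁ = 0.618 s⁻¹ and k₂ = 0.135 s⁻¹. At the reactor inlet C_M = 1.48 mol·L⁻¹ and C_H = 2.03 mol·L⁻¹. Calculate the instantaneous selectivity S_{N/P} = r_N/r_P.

S_{N/P} = r_N/r_P = (k₁·C_M^0.5·C_H^0.5)/(k₂·C_M) = (k₁/k₂)·C_M^-0.5·C_H^0.5.
= (0.618×1.480^0.5×2.030^0.5) / (0.135×1.480) = 1.071/0.1998 = 5.36.

5.36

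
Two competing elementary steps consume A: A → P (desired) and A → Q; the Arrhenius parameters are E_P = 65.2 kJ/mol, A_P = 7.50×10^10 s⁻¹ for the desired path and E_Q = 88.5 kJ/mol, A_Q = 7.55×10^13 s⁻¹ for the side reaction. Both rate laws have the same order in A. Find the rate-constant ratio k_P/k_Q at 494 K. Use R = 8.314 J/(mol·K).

0.289

Since both paths have the same order in A, the concentration cancels and S_{P/Q} = k_P/k_Q = (A_P/A_Q)·exp[(E_Q−E_P)/(RT)].
(E_Q−E_P)/(RT) = (88.5−65.2)×10³/(8.314×494) = 23300/4107 = 5.673.
k_P/k_Q = (7.50×10^10/7.55×10^13)·exp(5.673) = 9.934×10^-4 × 290.9 = 0.289.
Since E_P < E_Q, lowering the temperature improves selectivity toward P.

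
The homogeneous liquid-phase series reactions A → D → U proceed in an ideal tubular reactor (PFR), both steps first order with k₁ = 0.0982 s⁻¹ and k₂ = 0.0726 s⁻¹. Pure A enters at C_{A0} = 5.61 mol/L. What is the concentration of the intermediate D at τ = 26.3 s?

The intermediate concentration in a first-order A→B→C sequence is C_D = k₁C_{A0}(e^(−k₁τ) − e^(−k₂τ))/(k₂−k₁).
e^(−k₁τ) = e^(−0.0982×26.3) = e^(−2.583) = 0.07557; e^(−k₂τ) = e^(−1.909) = 0.1482.
C_D = 0.0982×5.61/(0.0726−0.0982) × (0.07557−0.1482) = (-21.52)×(-0.07260) = 1.562 mol/L.

1.56 mol/L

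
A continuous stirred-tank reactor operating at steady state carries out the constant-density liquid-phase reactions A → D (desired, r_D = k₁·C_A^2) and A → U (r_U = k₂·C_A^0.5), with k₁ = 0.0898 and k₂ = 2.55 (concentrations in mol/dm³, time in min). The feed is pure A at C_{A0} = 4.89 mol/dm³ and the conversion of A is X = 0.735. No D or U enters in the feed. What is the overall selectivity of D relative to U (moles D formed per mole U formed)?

0.0519

Exit C_A = C_{A0}(1−X) = 4.89×0.265 = 1.296 mol/dm³.
Rates in a CSTR are evaluated at the outlet concentration: r_D = 0.0898×1.296^2 = 0.1508, r_U = 2.55×1.296^0.5 = 2.903.
Overall selectivity = C_D/C_U = r_Dτ/(r_Uτ) = r_D/r_U = 0.0519.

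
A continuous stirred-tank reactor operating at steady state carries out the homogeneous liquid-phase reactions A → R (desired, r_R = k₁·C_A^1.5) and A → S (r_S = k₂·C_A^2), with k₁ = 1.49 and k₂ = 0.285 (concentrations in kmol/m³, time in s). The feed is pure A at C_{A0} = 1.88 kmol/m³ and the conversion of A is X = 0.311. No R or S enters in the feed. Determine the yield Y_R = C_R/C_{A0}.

0.255

Exit C_A = C_{A0}(1−X) = 1.88×0.689 = 1.295 kmol/m³.
A CSTR operates uniformly at the exit composition, giving r_R = 2.197 and r_S = 0.4782 (each k·C_A^n at C_A = 1.295).
Fraction of consumed A going to R: r_R/(r_R+r_S) = 0.8212.
C_R = 0.8212·C_{A0}·X = 0.8212×1.88×0.311 = 0.480 kmol/m³; Y_R = C_R/C_{A0} = 0.255.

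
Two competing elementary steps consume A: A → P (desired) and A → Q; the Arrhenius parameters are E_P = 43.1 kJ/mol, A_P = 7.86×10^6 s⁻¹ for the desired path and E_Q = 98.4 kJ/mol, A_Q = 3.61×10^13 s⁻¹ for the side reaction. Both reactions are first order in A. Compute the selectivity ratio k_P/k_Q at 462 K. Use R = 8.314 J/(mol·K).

0.389

Since both paths have the same order in A, the concentration cancels and S_{P/Q} = k_P/k_Q = (A_P/A_Q)·exp[(E_Q−E_P)/(RT)].
(E_Q−E_P)/(RT) = (98.4−43.1)×10³/(8.314×462) = 55300/3841 = 14.40.
k_P/k_Q = (7.86×10^6/3.61×10^13)·exp(14.40) = 2.177×10^-7 × 1.789×10^6 = 0.389.
Since E_P < E_Q, lowering the temperature improves selectivity toward P.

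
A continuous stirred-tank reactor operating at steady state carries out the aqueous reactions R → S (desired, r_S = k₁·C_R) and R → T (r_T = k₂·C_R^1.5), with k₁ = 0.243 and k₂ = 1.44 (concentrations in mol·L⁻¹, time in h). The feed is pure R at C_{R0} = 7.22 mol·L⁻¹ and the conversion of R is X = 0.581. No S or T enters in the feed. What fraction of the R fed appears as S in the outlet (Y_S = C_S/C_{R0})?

0.0514

Exit C_R = C_{R0}(1−X) = 7.22×0.419 = 3.025 mol·L⁻¹.
A CSTR operates uniformly at the exit composition, giving r_S = 0.7351 and r_T = 7.577 (each k·C_R^n at C_R = 3.025).
Fraction of consumed R going to S: r_S/(r_S+r_T) = 0.08844.
C_S = 0.08844·C_{R0}·X = 0.08844×7.22×0.581 = 0.371 mol·L⁻¹; Y_S = C_S/C_{R0} = 0.0514.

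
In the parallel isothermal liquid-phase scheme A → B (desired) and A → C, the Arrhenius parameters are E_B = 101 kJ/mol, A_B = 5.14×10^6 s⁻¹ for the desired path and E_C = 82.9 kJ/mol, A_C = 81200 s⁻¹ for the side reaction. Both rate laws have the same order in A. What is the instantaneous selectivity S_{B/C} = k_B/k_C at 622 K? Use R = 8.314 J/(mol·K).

k_B/k_C = (A_B/A_C)·exp[−(E_B−E_C)/(RT)] = (A_B/A_C)·exp[(E_C−E_B)/(RT)].
(E_C−E_B)/(RT) = (82.9−101)×10³/(8.314×622) = -18100/5171 = -3.500.
k_B/k_C = (5.14×10^6/81200)·exp(-3.500) = 63.30 × 0.03019 = 1.91.
Since E_B > E_C, raising the temperature improves selectivity toward B.

1.91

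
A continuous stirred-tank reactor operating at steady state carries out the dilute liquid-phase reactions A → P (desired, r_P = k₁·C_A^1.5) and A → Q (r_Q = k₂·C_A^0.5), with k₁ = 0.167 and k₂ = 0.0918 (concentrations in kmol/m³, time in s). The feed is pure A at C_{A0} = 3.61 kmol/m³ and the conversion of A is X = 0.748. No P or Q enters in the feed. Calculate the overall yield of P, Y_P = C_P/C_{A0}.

0.466

Exit C_A = C_{A0}(1−X) = 3.61×0.252 = 0.9097 kmol/m³.
Rates in a CSTR are evaluated at the outlet concentration: r_P = 0.167×0.9097^1.5 = 0.1449, r_Q = 0.0918×0.9097^0.5 = 0.08756.
Fraction of consumed A going to P: r_P/(r_P+r_Q) = 0.6233.
C_P = 0.6233·C_{A0}·X = 0.6233×3.61×0.748 = 1.68 kmol/m³; Y_P = C_P/C_{A0} = 0.466.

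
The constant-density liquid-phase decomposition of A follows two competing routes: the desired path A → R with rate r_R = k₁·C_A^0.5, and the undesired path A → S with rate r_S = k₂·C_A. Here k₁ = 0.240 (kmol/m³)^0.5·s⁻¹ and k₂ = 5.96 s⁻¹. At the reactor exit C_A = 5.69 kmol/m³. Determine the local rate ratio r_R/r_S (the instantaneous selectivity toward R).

S_{R/S} = r_R/r_S = (k₁·C_A^0.5)/(k₂·C_A) = (k₁/k₂)·C_A^-0.5.
= (0.240×5.690^0.5) / (5.96×5.690) = 0.5725/33.91 = 0.0169.
The undesired path is higher order in A, so low C_A (CSTR or dilute feed) favours R.

0.0169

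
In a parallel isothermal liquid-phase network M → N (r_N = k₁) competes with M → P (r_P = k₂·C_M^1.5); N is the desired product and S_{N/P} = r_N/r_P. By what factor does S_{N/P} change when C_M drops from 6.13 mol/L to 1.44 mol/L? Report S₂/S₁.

8.78

S_{N/P} = (k₁/k₂)·C_M^-1.5, so S₂/S₁ = (C_{M,2}/C_{M,1})^-1.5.
= (1.44/6.13)^(-1.5) = (0.2349)^(-1.5) = 8.78.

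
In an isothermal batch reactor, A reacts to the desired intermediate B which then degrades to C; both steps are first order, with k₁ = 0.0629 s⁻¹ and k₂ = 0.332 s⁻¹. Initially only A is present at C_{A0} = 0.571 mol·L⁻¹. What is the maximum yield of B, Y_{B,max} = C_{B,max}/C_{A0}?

At the optimum, C_{B,max}/C_{A0} = (k₁/k₂)^[k₂/(k₂−k₁)].
= (0.0629/0.332)^(0.332/(0.332−0.0629)) = (0.1895)^(1.234) = 0.1284.

0.128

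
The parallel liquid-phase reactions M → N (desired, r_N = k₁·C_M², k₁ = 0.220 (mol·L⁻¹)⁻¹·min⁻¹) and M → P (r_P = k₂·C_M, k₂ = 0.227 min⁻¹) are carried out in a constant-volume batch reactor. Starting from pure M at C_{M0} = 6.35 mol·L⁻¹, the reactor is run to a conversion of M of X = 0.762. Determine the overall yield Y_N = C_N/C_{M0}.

0.589

C_M = C_{M0}(1−X) = 1.511 mol·L⁻¹.
Along a PFR/batch, dC_P/dC_M = −r_P/(r_N+r_P) = −k₂/(k₂+k₁·C_M).
Integrating from C_{M0} to C_M: C_P = (0.227/0.220)·ln[(0.227+0.220·6.35)/(0.227+0.220·1.51)] = 1.032·ln(1.624/0.5595) = 1.100 mol·L⁻¹.
Then C_N = (C_{M0}−C_M) − C_P = 4.839 − 1.100 = 3.739 mol·L⁻¹.
Y_N = C_N/C_{M0} = 3.739/6.35 = 0.589.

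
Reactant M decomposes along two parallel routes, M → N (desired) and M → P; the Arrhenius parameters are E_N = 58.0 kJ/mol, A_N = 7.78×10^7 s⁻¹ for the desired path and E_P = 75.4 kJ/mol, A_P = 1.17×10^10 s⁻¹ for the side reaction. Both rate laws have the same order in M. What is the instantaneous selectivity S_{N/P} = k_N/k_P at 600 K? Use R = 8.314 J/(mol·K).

0.218

k_N/k_P = (A_N/A_P)·exp[−(E_N−E_P)/(RT)] = (A_N/A_P)·exp[(E_P−E_N)/(RT)].
(E_P−E_N)/(RT) = (75.4−58.0)×10³/(8.314×600) = 17400/4988 = 3.488.
k_N/k_P = (7.78×10^7/1.17×10^10)·exp(3.488) = 0.006650 × 32.72 = 0.218.
Since E_N < E_P, lowering the temperature improves selectivity toward N.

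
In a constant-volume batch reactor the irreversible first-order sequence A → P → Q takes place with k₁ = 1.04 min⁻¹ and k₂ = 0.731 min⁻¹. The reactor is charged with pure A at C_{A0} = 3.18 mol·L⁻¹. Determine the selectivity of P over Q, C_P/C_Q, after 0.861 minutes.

2.43

For first-order series with pure A initially, C_P(t) = k₁C_{A0}/(k₂−k₁)·(e^(−k₁t) − e^(−k₂t)).
e^(−k₁t) = e^(−1.04×0.861) = e^(−0.8954) = 0.4084; e^(−k₂t) = e^(−0.6294) = 0.5329.
C_P = 1.04×3.18/(0.731−1.04) × (0.4084−0.5329) = (-10.70)×(-0.1245) = 1.332 mol·L⁻¹.
C_A = C_{A0}e^(−k₁t) = 1.299 mol·L⁻¹, so C_Q = C_{A0}−C_A−C_P = 0.5488 mol·L⁻¹; C_P/C_Q = 2.43.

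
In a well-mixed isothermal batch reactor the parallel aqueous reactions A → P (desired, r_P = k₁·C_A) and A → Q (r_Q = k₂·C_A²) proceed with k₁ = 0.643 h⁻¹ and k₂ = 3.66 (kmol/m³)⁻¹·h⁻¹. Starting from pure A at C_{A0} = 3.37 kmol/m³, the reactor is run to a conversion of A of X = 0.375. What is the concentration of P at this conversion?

C_A = C_{A0}(1−X) = 2.106 kmol/m³.
Along a PFR/batch, dC_P/dC_A = −r_P/(r_P+r_Q) = −k₁/(k₁+k₂·C_A).
Integrating from C_{A0} to C_A: C_P = (0.643/3.66)·ln[(0.643+3.66·3.37)/(0.643+3.66·2.11)] = 0.1757·ln(12.98/8.352) = 0.07742 kmol/m³.

0.0774 kmol/m³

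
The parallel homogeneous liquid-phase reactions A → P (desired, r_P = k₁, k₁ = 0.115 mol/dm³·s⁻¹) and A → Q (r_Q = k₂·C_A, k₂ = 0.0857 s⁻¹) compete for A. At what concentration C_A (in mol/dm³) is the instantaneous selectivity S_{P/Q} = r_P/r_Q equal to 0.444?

S_{P/Q} = (k₁/k₂)·C_A⁻¹ ⇒ C_A = (S·k₂/k₁)^(-1).
= (0.444×0.0857/0.115)^(-1) = (0.3309)^(-1) = 3.02 mol/dm³.

3.02 mol/dm³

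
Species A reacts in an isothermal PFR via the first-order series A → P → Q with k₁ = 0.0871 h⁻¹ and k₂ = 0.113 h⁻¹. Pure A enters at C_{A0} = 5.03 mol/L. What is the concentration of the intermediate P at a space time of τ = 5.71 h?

Solving the coupled first-order balances gives C_P(τ) = [k₁/(k₂−k₁)]·C_{A0}·(e^(−k₁τ) − e^(−k₂τ)).
e^(−k₁τ) = e^(−0.0871×5.71) = e^(−0.4973) = 0.6081; e^(−k₂τ) = e^(−0.6452) = 0.5245.
C_P = 0.0871×5.03/(0.113−0.0871) × (0.6081−0.5245) = 16.92×0.08360 = 1.414 mol/L.

1.41 mol/L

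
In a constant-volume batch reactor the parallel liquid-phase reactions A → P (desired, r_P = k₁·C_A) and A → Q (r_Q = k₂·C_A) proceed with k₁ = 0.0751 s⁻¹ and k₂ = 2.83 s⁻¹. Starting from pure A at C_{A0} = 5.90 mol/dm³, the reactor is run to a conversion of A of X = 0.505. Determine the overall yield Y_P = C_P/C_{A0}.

C_A = C_{A0}(1−X) = 2.921 mol/dm³.
Both paths are first order in A, so the instantaneous fraction to P is constant: dC_P/d(−C_A) = k₁/(k₁+k₂) = 0.02585.
C_P = 0.02585·(C_{A0}−C_A) = 0.02585×2.980 = 0.0770 mol/dm³.
Y_P = C_P/C_{A0} = 0.07702/5.90 = 0.0131.

0.0131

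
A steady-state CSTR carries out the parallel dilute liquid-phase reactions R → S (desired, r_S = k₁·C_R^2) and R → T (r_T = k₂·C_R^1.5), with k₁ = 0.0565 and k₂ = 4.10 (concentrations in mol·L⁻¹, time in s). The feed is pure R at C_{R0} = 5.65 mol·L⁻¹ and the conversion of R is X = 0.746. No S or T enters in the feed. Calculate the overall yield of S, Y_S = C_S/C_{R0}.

0.0121

Exit C_R = C_{R0}(1−X) = 5.65×0.254 = 1.435 mol·L⁻¹.
In a CSTR the entire volume is at exit conditions, so r_S = 0.0565×1.435^2 = 0.1164 and r_T = 4.10×1.435^1.5 = 7.049.
Fraction of consumed R going to S: r_S/(r_S+r_T) = 0.01624.
C_S = 0.01624·C_{R0}·X = 0.01624×5.65×0.746 = 0.0685 mol·L⁻¹; Y_S = C_S/C_{R0} = 0.0121.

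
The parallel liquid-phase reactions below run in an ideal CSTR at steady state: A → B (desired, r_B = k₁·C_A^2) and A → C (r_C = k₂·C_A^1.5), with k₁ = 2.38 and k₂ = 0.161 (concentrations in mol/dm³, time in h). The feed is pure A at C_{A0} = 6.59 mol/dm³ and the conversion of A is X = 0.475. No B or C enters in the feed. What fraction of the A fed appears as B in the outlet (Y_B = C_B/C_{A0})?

Exit C_A = C_{A0}(1−X) = 6.59×0.525 = 3.460 mol/dm³.
A CSTR operates uniformly at the exit composition, giving r_B = 28.49 and r_C = 1.036 (each k·C_A^n at C_A = 3.460).
Fraction of consumed A going to B: r_B/(r_B+r_C) = 0.9649.
C_B = 0.9649·C_{A0}·X = 0.9649×6.59×0.475 = 3.02 mol/dm³; Y_B = C_B/C_{A0} = 0.458.

0.458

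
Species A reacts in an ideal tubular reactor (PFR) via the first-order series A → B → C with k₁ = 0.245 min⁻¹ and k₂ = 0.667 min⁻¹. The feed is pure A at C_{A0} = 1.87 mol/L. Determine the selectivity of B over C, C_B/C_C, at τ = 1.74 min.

For first-order series with pure A initially, C_B(τ) = k₁C_{A0}/(k₂−k₁)·(e^(−k₁τ) − e^(−k₂τ)).
e^(−k₁τ) = e^(−0.245×1.74) = e^(−0.4263) = 0.6529; e^(−k₂τ) = e^(−1.161) = 0.3133.
C_B = 0.245×1.87/(0.667−0.245) × (0.6529−0.3133) = 1.086×0.3396 = 0.3687 mol/L.
C_A = C_{A0}e^(−k₁τ) = 1.221 mol/L, so C_C = C_{A0}−C_A−C_B = 0.2803 mol/L; C_B/C_C = 1.32.

1.32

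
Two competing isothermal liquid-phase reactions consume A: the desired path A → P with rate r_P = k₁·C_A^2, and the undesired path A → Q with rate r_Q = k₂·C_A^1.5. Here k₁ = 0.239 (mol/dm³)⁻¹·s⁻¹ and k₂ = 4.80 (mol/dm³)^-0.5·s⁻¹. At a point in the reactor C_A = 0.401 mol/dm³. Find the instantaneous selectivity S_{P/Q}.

0.0315

S_{P/Q} = r_P/r_Q = (k₁·C_A^2)/(k₂·C_A^1.5) = (k₁/k₂)·C_A^0.5.
= (0.239×0.4010^2) / (4.80×0.4010^1.5) = 0.03843/1.219 = 0.0315.
Since the desired path is higher order in A, keeping C_A high (PFR or concentrated feed) favours P.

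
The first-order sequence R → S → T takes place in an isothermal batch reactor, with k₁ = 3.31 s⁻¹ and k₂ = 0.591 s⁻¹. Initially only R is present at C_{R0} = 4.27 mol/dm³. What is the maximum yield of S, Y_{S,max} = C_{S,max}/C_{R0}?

For a first-order series the maximum intermediate yield is C_{S,max}/C_{R0} = (k₁/k₂)^[k₂/(k₂−k₁)].
= (3.31/0.591)^(0.591/(0.591−3.31)) = (5.601)^(-0.2174) = 0.6876.

0.688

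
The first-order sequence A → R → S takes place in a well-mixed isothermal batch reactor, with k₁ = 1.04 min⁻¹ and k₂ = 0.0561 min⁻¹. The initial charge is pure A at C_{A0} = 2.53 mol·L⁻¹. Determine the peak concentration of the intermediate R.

2.14 mol·L⁻¹

At the optimum, C_{R,max}/C_{A0} = (k₁/k₂)^[k₂/(k₂−k₁)].
= (1.04/0.0561)^(0.0561/(0.0561−1.04)) = (18.54)^(-0.05702) = 0.8466.
C_{R,max} = 0.8466×2.53 = 2.14 mol·L⁻¹.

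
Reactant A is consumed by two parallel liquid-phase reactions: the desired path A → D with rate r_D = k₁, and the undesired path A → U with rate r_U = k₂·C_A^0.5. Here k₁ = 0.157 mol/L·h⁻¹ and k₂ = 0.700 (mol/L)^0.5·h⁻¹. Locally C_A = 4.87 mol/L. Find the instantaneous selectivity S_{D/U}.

S_{D/U} = r_D/r_U = (k₁)/(k₂·C_A^0.5) = (k₁/k₂)·C_A^-0.5.
= (0.157) / (0.700×4.870^0.5) = 0.1570/1.545 = 0.102.
The undesired path is higher order in A, so low C_A (CSTR or dilute feed) favours D.

0.102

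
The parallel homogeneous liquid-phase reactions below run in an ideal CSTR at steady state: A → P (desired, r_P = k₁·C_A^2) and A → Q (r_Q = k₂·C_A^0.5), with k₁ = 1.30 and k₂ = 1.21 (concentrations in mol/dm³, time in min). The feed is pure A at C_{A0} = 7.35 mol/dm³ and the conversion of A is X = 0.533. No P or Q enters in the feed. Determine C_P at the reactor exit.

Exit C_A = C_{A0}(1−X) = 7.35×0.467 = 3.432 mol/dm³.
Rates in a CSTR are evaluated at the outlet concentration: r_P = 1.30×3.432^2 = 15.32, r_Q = 1.21×3.432^0.5 = 2.242.
Fraction of consumed A going to P: r_P/(r_P+r_Q) = 0.8723.
C_P = 0.8723·C_{A0}·X = 0.8723×7.35×0.533 = 3.42 mol/dm³.

3.42 mol/dm³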